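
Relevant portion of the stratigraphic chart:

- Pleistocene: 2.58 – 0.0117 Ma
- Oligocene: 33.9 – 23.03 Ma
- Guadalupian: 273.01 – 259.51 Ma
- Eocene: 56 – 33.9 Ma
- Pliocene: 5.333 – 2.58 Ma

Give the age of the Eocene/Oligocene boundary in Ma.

The Eocene ends and the Oligocene begins at 33.9 Ma.

33.9 Ma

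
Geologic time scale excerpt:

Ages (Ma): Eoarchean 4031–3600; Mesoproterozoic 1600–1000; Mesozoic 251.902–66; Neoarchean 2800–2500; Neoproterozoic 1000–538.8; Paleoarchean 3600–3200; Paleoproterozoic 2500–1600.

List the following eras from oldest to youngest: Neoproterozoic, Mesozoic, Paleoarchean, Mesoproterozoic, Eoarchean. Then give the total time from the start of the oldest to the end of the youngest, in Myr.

Start ages (Ma): Eoarchean 4031, Paleoarchean 3600, Mesoproterozoic 1600, Neoproterozoic 1000, Mesozoic 251.902.
Ordered oldest to youngest: Eoarchean, Paleoarchean, Mesoproterozoic, Neoproterozoic, Mesozoic.
Span = 4031 − 66 = 3965 Myr.

Eoarchean, Paleoarchean, Mesoproterozoic, Neoproterozoic, Mesozoic; total span 3965 Myr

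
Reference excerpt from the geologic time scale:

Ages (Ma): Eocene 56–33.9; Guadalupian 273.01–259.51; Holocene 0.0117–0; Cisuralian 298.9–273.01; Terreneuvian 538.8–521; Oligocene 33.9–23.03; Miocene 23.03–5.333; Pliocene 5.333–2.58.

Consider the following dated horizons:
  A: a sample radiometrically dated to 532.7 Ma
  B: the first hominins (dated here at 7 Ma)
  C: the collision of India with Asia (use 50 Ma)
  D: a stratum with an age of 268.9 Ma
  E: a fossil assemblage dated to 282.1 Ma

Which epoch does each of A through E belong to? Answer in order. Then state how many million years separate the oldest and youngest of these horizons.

Match each age against the start–end ranges in the excerpt: A = 532.7 Ma → Terreneuvian (538.8–521); B = 7 Ma → Miocene (23.03–5.333); C = 50 Ma → Eocene (56–33.9); D = 268.9 Ma → Guadalupian (273.01–259.51); E = 282.1 Ma → Cisuralian (298.9–273.01).
The largest age is 532.7 Ma and the smallest is 7 Ma; their difference is 525.7 Myr.

A — Terreneuvian; B — Miocene; C — Eocene; D — Guadalupian; E — Cisuralian; span 525.7 million years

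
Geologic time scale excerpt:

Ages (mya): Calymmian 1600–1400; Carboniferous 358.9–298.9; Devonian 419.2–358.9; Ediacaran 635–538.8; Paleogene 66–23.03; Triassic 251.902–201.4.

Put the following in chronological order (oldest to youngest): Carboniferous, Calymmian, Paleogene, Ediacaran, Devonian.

The oldest of these is Calymmian (starts 1600 Ma) and the youngest is Paleogene (ends 23.03 Ma).
In between, by decreasing start age: Ediacaran (635), Devonian (419.2), Carboniferous (358.9).

Calymmian → Ediacaran → Devonian → Carboniferous → Paleogene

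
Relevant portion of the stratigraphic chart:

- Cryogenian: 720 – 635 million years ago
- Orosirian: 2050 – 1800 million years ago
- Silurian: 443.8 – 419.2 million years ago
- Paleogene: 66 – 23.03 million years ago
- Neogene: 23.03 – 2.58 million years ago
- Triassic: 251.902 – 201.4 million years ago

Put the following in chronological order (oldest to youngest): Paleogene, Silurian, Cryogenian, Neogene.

Cryogenian → Silurian → Paleogene → Neogene

The oldest of these is Cryogenian (starts 720 Ma) and the youngest is Neogene (ends 2.58 Ma).
In between, by decreasing start age: Silurian (443.8), Paleogene (66).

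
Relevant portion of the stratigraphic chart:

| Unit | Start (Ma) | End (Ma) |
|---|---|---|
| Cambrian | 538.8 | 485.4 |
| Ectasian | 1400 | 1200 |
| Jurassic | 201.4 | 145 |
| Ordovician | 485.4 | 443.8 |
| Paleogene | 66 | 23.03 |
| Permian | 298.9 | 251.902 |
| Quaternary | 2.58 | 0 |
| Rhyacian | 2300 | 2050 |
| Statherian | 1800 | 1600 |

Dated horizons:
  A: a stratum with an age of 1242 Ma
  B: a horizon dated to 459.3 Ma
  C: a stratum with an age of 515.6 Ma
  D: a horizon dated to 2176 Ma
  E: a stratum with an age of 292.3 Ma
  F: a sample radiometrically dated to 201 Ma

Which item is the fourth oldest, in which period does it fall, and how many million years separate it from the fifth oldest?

B, in the Ordovician; 167 million years to E

Sorted oldest-first by Ma: D (2176), A (1242), C (515.6), B (459.3), E (292.3), F (201).
The fourth oldest is B at 459.3 Ma, which lies in 485.4–443.8 Ma: the Ordovician.
The fifth oldest is E at 292.3 Ma; separation = |459.3 − 292.3| = 167 Myr.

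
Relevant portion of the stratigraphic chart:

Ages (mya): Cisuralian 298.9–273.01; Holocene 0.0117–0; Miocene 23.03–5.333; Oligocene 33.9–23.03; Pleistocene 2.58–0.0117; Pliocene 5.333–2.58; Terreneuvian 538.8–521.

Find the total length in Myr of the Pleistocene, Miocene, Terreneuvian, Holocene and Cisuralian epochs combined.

63.967 million years

Duration is start − end for each: (2.58 − 0.0117) + (23.03 − 5.333) + (538.8 − 521) + (0.0117 − 0) + (298.9 − 273.01).
That is 2.5683 + 17.697 + 17.8 + 0.0117 + 25.89, which totals 63.967 million years.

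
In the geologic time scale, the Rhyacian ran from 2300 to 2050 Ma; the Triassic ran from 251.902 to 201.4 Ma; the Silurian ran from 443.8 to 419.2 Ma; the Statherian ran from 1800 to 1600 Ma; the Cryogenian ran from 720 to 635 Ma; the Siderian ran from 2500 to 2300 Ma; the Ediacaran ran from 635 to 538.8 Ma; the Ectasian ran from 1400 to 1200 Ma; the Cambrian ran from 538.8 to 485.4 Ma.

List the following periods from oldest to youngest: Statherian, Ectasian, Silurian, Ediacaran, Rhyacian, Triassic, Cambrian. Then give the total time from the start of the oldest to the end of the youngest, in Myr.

From the excerpt: Statherian 1800–1600; Ectasian 1400–1200; Silurian 443.8–419.2; Ediacaran 635–538.8; Rhyacian 2300–2050; Triassic 251.902–201.4; Cambrian 538.8–485.4 (Ma).
Larger Ma is earlier, so the oldest is Rhyacian and the youngest is Triassic; oldest to youngest: Rhyacian, Statherian, Ectasian, Ediacaran, Cambrian, Silurian, Triassic.
Oldest start 2300 minus youngest end 201.4 gives 2098.6 Myr overall.

Rhyacian, Statherian, Ectasian, Ediacaran, Cambrian, Silurian, Triassic; total span 2098.6 Myr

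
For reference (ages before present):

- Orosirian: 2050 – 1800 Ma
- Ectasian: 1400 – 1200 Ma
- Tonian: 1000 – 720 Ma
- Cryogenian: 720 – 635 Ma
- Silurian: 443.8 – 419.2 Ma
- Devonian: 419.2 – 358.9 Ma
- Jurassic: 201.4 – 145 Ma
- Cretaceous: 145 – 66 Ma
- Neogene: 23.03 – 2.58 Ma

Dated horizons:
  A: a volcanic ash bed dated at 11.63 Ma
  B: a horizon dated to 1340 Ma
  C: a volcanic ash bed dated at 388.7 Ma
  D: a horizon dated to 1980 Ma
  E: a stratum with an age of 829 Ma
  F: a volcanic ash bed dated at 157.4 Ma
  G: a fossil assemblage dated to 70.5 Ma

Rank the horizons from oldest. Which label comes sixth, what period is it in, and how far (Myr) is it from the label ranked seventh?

Larger Ma means older, so oldest first: D 1980 > B 1340 > E 829 > C 388.7 > F 157.4 > G 70.5 > A 11.63.
Counting 6 along gives G (70.5 Ma); the excerpt puts that inside the Cretaceous, 145–66 Ma.
Next in line is A (11.63 Ma), and 70.5 − 11.63 = 58.87 Myr.

G, in the Cretaceous; 58.87 million years to A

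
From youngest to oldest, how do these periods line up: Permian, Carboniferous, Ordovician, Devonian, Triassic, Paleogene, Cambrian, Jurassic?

Era membership (oldest first within each) — Paleozoic: Cambrian, Ordovician, Devonian, Carboniferous, Permian; Mesozoic: Triassic, Jurassic; Cenozoic: Paleogene. Paleozoic precedes Mesozoic, which precedes Cenozoic. Concatenating the groups in that era order and then reversing gives youngest to oldest.

Paleogene, Jurassic, Triassic, Permian, Carboniferous, Devonian, Ordovician, Cambrian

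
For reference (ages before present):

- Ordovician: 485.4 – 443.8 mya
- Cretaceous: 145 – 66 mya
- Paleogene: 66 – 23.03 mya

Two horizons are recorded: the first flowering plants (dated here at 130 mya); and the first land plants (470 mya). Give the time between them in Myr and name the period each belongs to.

Elapsed time: 470 − 130 = 340 Myr.
130 Ma lies within 145–66 Ma: Cretaceous.
470 Ma lies within 485.4–443.8 Ma: Ordovician.

340 million years apart; the first in the Cretaceous, the second in the Ordovician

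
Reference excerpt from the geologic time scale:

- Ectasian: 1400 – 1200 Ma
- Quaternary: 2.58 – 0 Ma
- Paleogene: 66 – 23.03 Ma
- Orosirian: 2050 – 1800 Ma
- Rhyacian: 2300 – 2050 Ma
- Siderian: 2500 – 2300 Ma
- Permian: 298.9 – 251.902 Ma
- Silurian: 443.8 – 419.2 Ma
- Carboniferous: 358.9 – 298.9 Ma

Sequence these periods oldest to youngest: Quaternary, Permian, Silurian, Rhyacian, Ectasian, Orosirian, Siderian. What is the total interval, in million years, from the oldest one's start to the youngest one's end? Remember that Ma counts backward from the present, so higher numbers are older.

Start ages (Ma): Siderian 2500, Rhyacian 2300, Orosirian 2050, Ectasian 1400, Silurian 443.8, Permian 298.9, Quaternary 2.58.
Ordered oldest to youngest: Siderian, Rhyacian, Orosirian, Ectasian, Silurian, Permian, Quaternary.
Span = 2500 − 0 = 2500 Myr.

Siderian, Rhyacian, Orosirian, Ectasian, Silurian, Permian, Quaternary; total span 2500 Myr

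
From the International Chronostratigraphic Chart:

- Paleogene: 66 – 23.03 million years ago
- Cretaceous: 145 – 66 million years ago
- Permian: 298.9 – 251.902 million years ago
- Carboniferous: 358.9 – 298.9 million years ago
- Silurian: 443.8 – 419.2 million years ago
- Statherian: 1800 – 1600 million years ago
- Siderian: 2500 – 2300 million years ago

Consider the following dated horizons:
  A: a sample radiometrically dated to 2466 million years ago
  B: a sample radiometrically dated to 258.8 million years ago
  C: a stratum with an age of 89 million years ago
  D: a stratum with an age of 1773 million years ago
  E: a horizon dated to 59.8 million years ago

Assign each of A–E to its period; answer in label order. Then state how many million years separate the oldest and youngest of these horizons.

A — Siderian; B — Permian; C — Cretaceous; D — Statherian; E — Paleogene; span 2406.2 million years

Match each age against the start–end ranges in the excerpt: A = 2466 Ma → Siderian (2500–2300); B = 258.8 Ma → Permian (298.9–251.902); C = 89 Ma → Cretaceous (145–66); D = 1773 Ma → Statherian (1800–1600); E = 59.8 Ma → Paleogene (66–23.03).
The largest age is 2466 Ma and the smallest is 59.8 Ma; their difference is 2406.2 Myr.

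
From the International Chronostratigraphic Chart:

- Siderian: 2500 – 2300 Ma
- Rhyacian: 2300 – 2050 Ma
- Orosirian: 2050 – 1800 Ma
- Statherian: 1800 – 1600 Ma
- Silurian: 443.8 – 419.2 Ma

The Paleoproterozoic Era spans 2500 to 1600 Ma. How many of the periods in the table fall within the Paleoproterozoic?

4

Periods inside 2500–1600 Ma: Siderian, Rhyacian, Orosirian, Statherian — 4 in total.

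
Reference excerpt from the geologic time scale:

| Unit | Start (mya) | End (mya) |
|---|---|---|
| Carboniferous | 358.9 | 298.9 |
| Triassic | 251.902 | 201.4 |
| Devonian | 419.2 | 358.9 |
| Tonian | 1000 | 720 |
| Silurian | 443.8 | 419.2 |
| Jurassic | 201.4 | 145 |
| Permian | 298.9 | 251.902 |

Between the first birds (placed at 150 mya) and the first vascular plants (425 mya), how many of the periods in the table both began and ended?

425 Ma sits inside the Silurian (443.8–419.2) and 150 Ma inside the Jurassic (201.4–145); neither of those is wholly between the two dates.
The listed periods lying completely between them are Devonian, Carboniferous, Permian, Triassic — 4 in all.

4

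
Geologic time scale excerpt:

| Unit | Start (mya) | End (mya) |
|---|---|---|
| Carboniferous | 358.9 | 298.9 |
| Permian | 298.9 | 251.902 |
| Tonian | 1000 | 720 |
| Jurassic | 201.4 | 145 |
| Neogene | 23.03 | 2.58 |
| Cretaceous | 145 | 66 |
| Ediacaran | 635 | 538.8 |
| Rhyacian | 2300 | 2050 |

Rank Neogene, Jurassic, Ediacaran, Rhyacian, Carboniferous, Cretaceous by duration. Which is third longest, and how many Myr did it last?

Start − end for each: Neogene 23.03 − 2.58 = 20.45; Jurassic 201.4 − 145 = 56.4; Ediacaran 635 − 538.8 = 96.2; Rhyacian 2300 − 2050 = 250; Carboniferous 358.9 − 298.9 = 60; Cretaceous 145 − 66 = 79.
Ranking these from longest: Rhyacian > Ediacaran > Cretaceous > Carboniferous > Jurassic > Neogene.
Position 3 in that ranking is Cretaceous, which lasted 79 Myr.

Cretaceous, 79 million years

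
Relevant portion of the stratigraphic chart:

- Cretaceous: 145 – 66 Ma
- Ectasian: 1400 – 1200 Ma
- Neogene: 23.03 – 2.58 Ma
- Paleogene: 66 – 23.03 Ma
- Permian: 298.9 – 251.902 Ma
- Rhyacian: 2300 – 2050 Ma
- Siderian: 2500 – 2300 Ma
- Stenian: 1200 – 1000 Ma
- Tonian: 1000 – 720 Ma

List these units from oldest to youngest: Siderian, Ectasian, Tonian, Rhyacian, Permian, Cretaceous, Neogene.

Read off each span (Ma): Siderian 2500–2300; Ectasian 1400–1200; Tonian 1000–720; Rhyacian 2300–2050; Permian 298.9–251.902; Cretaceous 145–66; Neogene 23.03–2.58.
Larger Ma is older, so oldest→youngest is Siderian, Rhyacian, Ectasian, Tonian, Permian, Cretaceous, Neogene.

Siderian, Rhyacian, Ectasian, Tonian, Permian, Cretaceous, Neogene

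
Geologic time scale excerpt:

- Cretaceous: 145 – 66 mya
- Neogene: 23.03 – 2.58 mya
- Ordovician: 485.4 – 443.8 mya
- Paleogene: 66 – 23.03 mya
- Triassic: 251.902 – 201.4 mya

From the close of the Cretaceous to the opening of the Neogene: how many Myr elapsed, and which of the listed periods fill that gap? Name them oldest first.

The Cretaceous closes at 66 Ma and the Neogene opens at 23.03 Ma, so the interval is 66 − 23.03 = 42.97 Myr.
A period fits inside if it starts at or after 66 Ma and ends at or before 23.03 Ma; oldest first that gives Paleogene.

42.97 million years; Paleogene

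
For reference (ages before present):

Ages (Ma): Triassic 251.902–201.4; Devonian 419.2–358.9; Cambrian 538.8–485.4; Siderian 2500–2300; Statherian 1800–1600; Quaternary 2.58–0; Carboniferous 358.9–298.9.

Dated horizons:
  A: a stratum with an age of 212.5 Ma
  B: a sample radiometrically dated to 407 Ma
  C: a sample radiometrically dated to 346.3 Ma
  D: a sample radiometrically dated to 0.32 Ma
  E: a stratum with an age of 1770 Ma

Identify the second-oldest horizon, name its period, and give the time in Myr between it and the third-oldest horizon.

B, in the Devonian; 60.7 million years to C

Sorted oldest-first by Ma: E (1770), B (407), C (346.3), A (212.5), D (0.32).
The second oldest is B at 407 Ma, which lies in 419.2–358.9 Ma: the Devonian.
The third oldest is C at 346.3 Ma; separation = |407 − 346.3| = 60.7 Myr.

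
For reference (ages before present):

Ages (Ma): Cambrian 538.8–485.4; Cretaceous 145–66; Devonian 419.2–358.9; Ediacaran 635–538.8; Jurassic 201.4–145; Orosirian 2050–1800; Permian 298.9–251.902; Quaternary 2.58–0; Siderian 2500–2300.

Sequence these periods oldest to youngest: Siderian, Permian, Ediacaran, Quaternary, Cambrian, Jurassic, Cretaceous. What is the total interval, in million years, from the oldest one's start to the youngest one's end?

Siderian → Ediacaran → Cambrian → Permian → Jurassic → Cretaceous → Quaternary; total span 2500 Myr

Start ages (Ma): Siderian 2500, Ediacaran 635, Cambrian 538.8, Permian 298.9, Jurassic 201.4, Cretaceous 145, Quaternary 2.58.
Ordered oldest to youngest: Siderian, Ediacaran, Cambrian, Permian, Jurassic, Cretaceous, Quaternary.
Span = 2500 − 0 = 2500 Myr.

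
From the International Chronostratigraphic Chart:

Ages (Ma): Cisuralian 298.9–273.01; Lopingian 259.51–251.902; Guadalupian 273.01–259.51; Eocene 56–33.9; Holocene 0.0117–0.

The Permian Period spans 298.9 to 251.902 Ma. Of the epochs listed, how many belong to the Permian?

Epochs inside 298.9–251.902 Ma: Cisuralian, Guadalupian, Lopingian — 3 in total.

3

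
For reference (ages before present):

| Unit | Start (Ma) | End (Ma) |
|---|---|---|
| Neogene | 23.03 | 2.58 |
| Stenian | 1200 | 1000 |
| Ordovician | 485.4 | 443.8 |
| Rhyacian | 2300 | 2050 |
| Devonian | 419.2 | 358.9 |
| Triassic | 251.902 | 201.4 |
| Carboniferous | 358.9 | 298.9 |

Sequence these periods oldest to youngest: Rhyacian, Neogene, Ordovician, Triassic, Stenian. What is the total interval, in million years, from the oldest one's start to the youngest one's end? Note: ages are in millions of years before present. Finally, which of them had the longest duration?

From the excerpt: Rhyacian 2300–2050; Neogene 23.03–2.58; Ordovician 485.4–443.8; Triassic 251.902–201.4; Stenian 1200–1000 (Ma).
Larger Ma is earlier, so the oldest is Rhyacian and the youngest is Neogene; oldest to youngest: Rhyacian, Stenian, Ordovician, Triassic, Neogene.
Oldest start 2300 minus youngest end 2.58 gives 2297.42 Myr overall.
Individual lengths (start − end): Rhyacian 250; Neogene 20.45; Ordovician 41.6; Stenian 200; Triassic 50.502. The largest is Rhyacian at 250 Myr.

Rhyacian, Stenian, Ordovician, Triassic, Neogene; total span 2297.42 Myr; longest is Rhyacian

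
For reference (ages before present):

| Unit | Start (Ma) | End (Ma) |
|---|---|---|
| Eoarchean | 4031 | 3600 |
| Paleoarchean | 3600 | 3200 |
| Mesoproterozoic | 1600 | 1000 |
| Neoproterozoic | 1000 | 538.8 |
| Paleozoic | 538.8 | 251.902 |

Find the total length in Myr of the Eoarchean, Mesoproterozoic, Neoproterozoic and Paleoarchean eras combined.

Duration is start − end for each: (4031 − 3600) + (1600 − 1000) + (1000 − 538.8) + (3600 − 3200).
That is 431 + 600 + 461.2 + 400, which totals 1892.2 million years.

1892.2 million years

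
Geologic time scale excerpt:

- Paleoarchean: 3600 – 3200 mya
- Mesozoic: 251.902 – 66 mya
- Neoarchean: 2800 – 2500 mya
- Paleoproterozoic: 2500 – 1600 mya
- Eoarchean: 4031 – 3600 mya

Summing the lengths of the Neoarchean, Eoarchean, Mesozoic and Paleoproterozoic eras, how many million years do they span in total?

1816.902 million years

Duration is start − end for each: (2800 − 2500) + (4031 − 3600) + (251.902 − 66) + (2500 − 1600).
That is 300 + 431 + 185.902 + 900, which totals 1816.902 million years.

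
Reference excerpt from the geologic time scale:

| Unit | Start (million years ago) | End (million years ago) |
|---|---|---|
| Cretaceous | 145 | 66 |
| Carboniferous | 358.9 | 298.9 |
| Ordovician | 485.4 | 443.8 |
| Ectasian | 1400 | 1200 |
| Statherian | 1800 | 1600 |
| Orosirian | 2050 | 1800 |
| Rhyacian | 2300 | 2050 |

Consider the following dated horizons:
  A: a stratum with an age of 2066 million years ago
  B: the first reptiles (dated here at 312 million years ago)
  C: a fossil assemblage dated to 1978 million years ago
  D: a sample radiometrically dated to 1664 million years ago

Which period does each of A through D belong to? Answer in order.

A — Rhyacian; B — Carboniferous; C — Orosirian; D — Statherian

A: 2066 Ma lies in 2300–2050 Ma, so Rhyacian.
B: 312 Ma lies in 358.9–298.9 Ma, so Carboniferous.
C: 1978 Ma lies in 2050–1800 Ma, so Orosirian.
D: 1664 Ma lies in 1800–1600 Ma, so Statherian.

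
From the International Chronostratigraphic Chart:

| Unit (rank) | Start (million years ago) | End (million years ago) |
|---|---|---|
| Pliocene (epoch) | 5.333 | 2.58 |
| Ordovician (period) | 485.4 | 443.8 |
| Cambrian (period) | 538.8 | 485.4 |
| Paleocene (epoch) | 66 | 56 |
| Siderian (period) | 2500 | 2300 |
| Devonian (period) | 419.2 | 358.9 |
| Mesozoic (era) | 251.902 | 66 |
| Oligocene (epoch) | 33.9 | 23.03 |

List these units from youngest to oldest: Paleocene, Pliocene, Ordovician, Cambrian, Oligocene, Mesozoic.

Pliocene → Oligocene → Paleocene → Mesozoic → Ordovician → Cambrian

The oldest of these is Cambrian (starts 538.8 Ma) and the youngest is Pliocene (ends 2.58 Ma).
In between, by decreasing start age: Ordovician (485.4), Mesozoic (251.902), Paleocene (66), Oligocene (33.9).
Listing youngest first means reversing that sequence.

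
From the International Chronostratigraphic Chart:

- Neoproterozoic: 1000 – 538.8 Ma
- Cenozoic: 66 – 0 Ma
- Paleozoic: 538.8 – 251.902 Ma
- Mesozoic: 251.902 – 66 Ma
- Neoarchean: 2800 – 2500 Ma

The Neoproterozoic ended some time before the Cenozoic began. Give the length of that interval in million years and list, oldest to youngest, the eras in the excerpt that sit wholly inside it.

472.8 million years; Paleozoic, Mesozoic

End of Neoproterozoic = 538.8 Ma; start of Cenozoic = 66 Ma.
Gap = 538.8 − 66 = 472.8 Myr.
Eras wholly inside 538.8–66 Ma: Paleozoic (538.8–251.902), Mesozoic (251.902–66).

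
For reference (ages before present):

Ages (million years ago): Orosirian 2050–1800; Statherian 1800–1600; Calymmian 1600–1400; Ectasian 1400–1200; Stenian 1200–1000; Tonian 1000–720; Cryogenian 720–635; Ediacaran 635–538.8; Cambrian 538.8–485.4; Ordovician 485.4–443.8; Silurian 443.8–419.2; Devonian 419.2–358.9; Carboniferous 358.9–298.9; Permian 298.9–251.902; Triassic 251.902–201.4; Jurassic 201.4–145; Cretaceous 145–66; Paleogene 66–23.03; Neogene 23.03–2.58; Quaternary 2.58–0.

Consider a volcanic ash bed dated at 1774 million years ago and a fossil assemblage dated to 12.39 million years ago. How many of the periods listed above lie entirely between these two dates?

1774 Ma sits inside the Statherian (1800–1600) and 12.39 Ma inside the Neogene (23.03–2.58); neither of those is wholly between the two dates.
The listed periods lying completely between them are Calymmian, Ectasian, Stenian, Tonian, Cryogenian, Ediacaran, Cambrian, Ordovician, Silurian, Devonian, Carboniferous, Permian, Triassic, Jurassic, Cretaceous, Paleogene — 16 in all.

16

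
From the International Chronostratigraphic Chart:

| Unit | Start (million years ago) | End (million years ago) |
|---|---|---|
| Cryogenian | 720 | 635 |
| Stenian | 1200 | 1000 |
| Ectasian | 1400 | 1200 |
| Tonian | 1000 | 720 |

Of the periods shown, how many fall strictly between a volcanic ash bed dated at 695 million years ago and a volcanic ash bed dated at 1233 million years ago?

The older date is 1233 Ma and the younger is 695 Ma.
Periods with start < 1233 and end > 695 Ma: Stenian (1200–1000), Tonian (1000–720).
That is 2 complete periods.

2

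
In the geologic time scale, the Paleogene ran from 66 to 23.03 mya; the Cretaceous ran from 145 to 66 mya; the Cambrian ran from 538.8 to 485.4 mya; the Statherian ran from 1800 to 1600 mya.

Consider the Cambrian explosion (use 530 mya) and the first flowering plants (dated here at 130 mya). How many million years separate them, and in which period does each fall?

Elapsed time: 530 − 130 = 400 Myr.
530 Ma lies within 538.8–485.4 Ma: Cambrian.
130 Ma lies within 145–66 Ma: Cretaceous.

400 million years apart; the first in the Cambrian, the second in the Cretaceous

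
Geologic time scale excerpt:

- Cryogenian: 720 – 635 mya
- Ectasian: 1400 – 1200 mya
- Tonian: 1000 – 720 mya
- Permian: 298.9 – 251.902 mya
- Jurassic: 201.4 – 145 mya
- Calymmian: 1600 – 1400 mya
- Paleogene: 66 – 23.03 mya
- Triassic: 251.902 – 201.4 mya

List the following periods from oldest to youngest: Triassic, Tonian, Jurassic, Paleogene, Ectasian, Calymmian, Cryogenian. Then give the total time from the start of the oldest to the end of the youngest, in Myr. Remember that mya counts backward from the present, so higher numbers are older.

From the excerpt: Triassic 251.902–201.4; Tonian 1000–720; Jurassic 201.4–145; Paleogene 66–23.03; Ectasian 1400–1200; Calymmian 1600–1400; Cryogenian 720–635 (Ma).
Larger Ma is earlier, so the oldest is Calymmian and the youngest is Paleogene; oldest to youngest: Calymmian, Ectasian, Tonian, Cryogenian, Triassic, Jurassic, Paleogene.
Oldest start 1600 minus youngest end 23.03 gives 1576.97 Myr overall.

Calymmian → Ectasian → Tonian → Cryogenian → Triassic → Jurassic → Paleogene; total span 1576.97 Myr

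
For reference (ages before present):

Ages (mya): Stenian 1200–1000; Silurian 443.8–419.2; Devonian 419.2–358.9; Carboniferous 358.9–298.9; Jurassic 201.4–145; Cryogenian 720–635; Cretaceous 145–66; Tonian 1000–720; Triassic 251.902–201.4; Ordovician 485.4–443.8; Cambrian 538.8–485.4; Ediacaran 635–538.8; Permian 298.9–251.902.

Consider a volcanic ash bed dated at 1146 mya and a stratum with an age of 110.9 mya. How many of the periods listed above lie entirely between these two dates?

The older date is 1146 Ma and the younger is 110.9 Ma.
Periods with start < 1146 and end > 110.9 Ma: Tonian (1000–720), Cryogenian (720–635), Ediacaran (635–538.8), Cambrian (538.8–485.4), Ordovician (485.4–443.8), Silurian (443.8–419.2), Devonian (419.2–358.9), Carboniferous (358.9–298.9), Permian (298.9–251.902), Triassic (251.902–201.4), Jurassic (201.4–145).
That is 11 complete periods.

11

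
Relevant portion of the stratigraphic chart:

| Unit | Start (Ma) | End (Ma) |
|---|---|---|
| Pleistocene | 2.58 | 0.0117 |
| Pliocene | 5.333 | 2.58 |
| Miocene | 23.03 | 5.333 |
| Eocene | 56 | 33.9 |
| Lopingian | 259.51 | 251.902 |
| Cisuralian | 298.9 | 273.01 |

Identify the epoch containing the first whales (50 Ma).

50 Ma lies between 56 and 33.9 Ma, so it falls in the Eocene.

Eocene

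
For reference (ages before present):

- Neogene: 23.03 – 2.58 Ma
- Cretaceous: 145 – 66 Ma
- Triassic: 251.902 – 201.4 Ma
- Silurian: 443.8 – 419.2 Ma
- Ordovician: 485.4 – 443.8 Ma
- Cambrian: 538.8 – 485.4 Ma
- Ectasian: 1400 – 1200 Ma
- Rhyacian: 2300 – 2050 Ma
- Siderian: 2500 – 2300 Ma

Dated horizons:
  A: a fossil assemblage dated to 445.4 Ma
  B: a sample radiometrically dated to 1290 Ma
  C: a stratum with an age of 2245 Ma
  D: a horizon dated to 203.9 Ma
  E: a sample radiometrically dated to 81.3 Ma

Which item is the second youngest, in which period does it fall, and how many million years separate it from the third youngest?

Smaller Ma means younger, so youngest first: E 81.3 < D 203.9 < A 445.4 < B 1290 < C 2245.
Counting 2 along gives D (203.9 Ma); the excerpt puts that inside the Triassic, 251.902–201.4 Ma.
Next in line is A (445.4 Ma), and 445.4 − 203.9 = 241.5 Myr.

D, in the Triassic; 241.5 million years to A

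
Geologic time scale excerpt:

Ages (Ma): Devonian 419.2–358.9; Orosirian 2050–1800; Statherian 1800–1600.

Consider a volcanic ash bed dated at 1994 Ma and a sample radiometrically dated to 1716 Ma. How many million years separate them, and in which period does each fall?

Elapsed time: 1994 − 1716 = 278 Myr.
1994 Ma lies within 2050–1800 Ma: Orosirian.
1716 Ma lies within 1800–1600 Ma: Statherian.

278 million years apart; the first in the Orosirian, the second in the Statherian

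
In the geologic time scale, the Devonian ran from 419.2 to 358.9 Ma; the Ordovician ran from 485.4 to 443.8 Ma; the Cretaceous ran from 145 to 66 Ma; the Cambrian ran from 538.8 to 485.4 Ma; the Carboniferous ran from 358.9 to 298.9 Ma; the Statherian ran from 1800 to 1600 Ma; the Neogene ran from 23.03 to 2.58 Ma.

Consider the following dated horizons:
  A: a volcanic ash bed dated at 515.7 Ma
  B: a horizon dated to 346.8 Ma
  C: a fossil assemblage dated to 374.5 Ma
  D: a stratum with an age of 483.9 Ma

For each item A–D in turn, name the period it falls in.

A — Cambrian; B — Carboniferous; C — Devonian; D — Ordovician

Match each age against the start–end ranges in the excerpt: A = 515.7 Ma → Cambrian (538.8–485.4); B = 346.8 Ma → Carboniferous (358.9–298.9); C = 374.5 Ma → Devonian (419.2–358.9); D = 483.9 Ma → Ordovician (485.4–443.8).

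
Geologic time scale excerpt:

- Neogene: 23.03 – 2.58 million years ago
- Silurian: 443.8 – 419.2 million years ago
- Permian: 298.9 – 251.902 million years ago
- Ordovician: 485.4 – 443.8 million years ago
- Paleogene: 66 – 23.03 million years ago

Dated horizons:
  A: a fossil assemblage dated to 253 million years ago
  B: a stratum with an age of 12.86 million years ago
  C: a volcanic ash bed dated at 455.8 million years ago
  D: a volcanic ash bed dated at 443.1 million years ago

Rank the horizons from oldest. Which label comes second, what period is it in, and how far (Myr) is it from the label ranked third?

D, in the Silurian; 190.1 million years to A

Sorted oldest-first by Ma: C (455.8), D (443.1), A (253), B (12.86).
The second oldest is D at 443.1 Ma, which lies in 443.8–419.2 Ma: the Silurian.
The third oldest is A at 253 Ma; separation = |443.1 − 253| = 190.1 Myr.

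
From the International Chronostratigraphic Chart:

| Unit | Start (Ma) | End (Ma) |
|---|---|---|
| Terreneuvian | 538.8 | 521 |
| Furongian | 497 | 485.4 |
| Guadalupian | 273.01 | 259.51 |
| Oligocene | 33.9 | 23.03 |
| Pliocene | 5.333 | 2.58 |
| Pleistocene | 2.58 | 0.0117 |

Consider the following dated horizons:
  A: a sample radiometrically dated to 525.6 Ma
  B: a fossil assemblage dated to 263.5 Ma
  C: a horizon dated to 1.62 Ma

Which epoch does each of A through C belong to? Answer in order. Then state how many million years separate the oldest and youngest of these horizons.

A — Terreneuvian; B — Guadalupian; C — Pleistocene; span 523.98 million years

Match each age against the start–end ranges in the excerpt: A = 525.6 Ma → Terreneuvian (538.8–521); B = 263.5 Ma → Guadalupian (273.01–259.51); C = 1.62 Ma → Pleistocene (2.58–0.0117).
The largest age is 525.6 Ma and the smallest is 1.62 Ma; their difference is 523.98 Myr.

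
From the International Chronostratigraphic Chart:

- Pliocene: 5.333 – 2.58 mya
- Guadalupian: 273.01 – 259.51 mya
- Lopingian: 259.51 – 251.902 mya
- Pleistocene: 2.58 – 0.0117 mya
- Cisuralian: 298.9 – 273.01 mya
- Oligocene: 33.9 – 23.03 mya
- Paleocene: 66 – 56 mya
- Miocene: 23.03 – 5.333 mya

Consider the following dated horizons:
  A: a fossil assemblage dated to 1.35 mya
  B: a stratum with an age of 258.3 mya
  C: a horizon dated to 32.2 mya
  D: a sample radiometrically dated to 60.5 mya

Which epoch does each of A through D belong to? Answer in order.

A — Pleistocene; B — Lopingian; C — Oligocene; D — Paleocene

Match each age against the start–end ranges in the excerpt: A = 1.35 Ma → Pleistocene (2.58–0.0117); B = 258.3 Ma → Lopingian (259.51–251.902); C = 32.2 Ma → Oligocene (33.9–23.03); D = 60.5 Ma → Paleocene (66–56).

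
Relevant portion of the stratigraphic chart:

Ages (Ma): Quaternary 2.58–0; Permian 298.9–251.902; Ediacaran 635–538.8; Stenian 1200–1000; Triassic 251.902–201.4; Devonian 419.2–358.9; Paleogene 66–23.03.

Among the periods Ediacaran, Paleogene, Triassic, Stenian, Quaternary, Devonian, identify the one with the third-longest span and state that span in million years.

Devonian, 60.3 million years

Durations: Ediacaran 96.2; Paleogene 42.97; Triassic 50.502; Stenian 200; Quaternary 2.58; Devonian 60.3 Myr.
Sorted longest-first: Stenian (200), Ediacaran (96.2), Devonian (60.3), Triassic (50.502), Paleogene (42.97), Quaternary (2.58).
The third longest is Devonian at 60.3 Myr.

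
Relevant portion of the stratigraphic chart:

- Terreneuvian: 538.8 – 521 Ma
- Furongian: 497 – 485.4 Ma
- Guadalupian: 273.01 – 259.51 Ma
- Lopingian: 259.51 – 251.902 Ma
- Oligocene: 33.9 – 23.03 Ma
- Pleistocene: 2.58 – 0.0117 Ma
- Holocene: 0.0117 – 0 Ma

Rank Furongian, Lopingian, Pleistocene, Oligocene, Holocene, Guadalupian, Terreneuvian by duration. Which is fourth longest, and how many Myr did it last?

Oligocene, 10.87 million years

Start − end for each: Furongian 497 − 485.4 = 11.6; Lopingian 259.51 − 251.902 = 7.608; Pleistocene 2.58 − 0.0117 = 2.5683; Oligocene 33.9 − 23.03 = 10.87; Holocene 0.0117 − 0 = 0.0117; Guadalupian 273.01 − 259.51 = 13.5; Terreneuvian 538.8 − 521 = 17.8.
Ranking these from longest: Terreneuvian > Guadalupian > Furongian > Oligocene > Lopingian > Pleistocene > Holocene.
Position 4 in that ranking is Oligocene, which lasted 10.87 Myr.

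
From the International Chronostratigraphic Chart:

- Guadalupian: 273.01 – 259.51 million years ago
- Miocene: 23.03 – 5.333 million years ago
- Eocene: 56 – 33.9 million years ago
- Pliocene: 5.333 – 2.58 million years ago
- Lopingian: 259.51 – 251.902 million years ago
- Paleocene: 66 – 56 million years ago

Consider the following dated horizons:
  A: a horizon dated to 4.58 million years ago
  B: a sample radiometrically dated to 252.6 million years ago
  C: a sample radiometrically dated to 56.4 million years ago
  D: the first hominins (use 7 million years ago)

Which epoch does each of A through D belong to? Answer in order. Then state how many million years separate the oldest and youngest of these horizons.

A — Pliocene; B — Lopingian; C — Paleocene; D — Miocene; span 248.02 million years

Match each age against the start–end ranges in the excerpt: A = 4.58 Ma → Pliocene (5.333–2.58); B = 252.6 Ma → Lopingian (259.51–251.902); C = 56.4 Ma → Paleocene (66–56); D = 7 Ma → Miocene (23.03–5.333).
The largest age is 252.6 Ma and the smallest is 4.58 Ma; their difference is 248.02 Myr.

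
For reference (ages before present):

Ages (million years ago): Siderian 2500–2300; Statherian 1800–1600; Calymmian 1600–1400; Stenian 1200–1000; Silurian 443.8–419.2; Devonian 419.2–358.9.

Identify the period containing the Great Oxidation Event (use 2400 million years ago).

2400 Ma lies between 2500 and 2300 Ma, so it falls in the Siderian.

Siderian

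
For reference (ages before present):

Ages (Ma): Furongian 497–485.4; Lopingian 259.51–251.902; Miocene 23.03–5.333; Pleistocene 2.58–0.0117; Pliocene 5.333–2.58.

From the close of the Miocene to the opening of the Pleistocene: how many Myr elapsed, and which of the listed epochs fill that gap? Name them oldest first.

The Miocene closes at 5.333 Ma and the Pleistocene opens at 2.58 Ma, so the interval is 5.333 − 2.58 = 2.753 Myr.
An epoch fits inside if it starts at or after 5.333 Ma and ends at or before 2.58 Ma; oldest first that gives Pliocene.

2.753 million years; Pliocene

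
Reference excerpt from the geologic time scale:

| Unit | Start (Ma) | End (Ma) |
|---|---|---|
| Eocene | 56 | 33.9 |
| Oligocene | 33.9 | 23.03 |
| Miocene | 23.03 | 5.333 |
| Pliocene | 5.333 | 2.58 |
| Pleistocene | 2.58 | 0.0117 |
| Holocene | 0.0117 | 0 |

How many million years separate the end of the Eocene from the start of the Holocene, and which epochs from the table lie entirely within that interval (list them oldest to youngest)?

End of Eocene = 33.9 Ma; start of Holocene = 0.0117 Ma.
Gap = 33.9 − 0.0117 = 33.8883 Myr.
Epochs wholly inside 33.9–0.0117 Ma: Oligocene (33.9–23.03), Miocene (23.03–5.333), Pliocene (5.333–2.58), Pleistocene (2.58–0.0117).

33.8883 million years; Oligocene, Miocene, Pliocene, Pleistocene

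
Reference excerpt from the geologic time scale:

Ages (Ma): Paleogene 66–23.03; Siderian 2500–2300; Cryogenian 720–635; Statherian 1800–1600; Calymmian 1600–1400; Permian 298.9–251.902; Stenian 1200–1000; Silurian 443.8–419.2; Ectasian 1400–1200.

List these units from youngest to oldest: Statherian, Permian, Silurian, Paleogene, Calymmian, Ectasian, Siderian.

Read off each span (Ma): Statherian 1800–1600; Permian 298.9–251.902; Silurian 443.8–419.2; Paleogene 66–23.03; Calymmian 1600–1400; Ectasian 1400–1200; Siderian 2500–2300.
Larger Ma is older, so oldest→youngest is Siderian, Statherian, Calymmian, Ectasian, Silurian, Permian, Paleogene; reverse it for youngest→oldest.

Paleogene, Permian, Silurian, Ectasian, Calymmian, Statherian, Siderian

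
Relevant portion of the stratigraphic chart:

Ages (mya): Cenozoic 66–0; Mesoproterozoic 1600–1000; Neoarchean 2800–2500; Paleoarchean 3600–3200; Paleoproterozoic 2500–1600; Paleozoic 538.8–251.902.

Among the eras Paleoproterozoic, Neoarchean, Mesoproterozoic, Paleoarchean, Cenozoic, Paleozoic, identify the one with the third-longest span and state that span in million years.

Paleoarchean, 400 million years

Start − end for each: Paleoproterozoic 2500 − 1600 = 900; Neoarchean 2800 − 2500 = 300; Mesoproterozoic 1600 − 1000 = 600; Paleoarchean 3600 − 3200 = 400; Cenozoic 66 − 0 = 66; Paleozoic 538.8 − 251.902 = 286.898.
Ranking these from longest: Paleoproterozoic > Mesoproterozoic > Paleoarchean > Neoarchean > Paleozoic > Cenozoic.
Position 3 in that ranking is Paleoarchean, which lasted 400 Myr.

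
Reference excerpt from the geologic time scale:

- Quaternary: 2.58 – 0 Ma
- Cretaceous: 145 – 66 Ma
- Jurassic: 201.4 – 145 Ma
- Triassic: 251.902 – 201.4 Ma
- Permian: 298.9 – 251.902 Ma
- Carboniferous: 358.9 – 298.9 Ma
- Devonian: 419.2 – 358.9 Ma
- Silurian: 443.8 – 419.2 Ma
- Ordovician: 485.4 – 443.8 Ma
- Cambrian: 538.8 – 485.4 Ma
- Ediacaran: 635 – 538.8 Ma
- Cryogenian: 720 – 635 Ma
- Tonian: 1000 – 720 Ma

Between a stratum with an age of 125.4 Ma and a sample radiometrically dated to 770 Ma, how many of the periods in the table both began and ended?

10

770 Ma sits inside the Tonian (1000–720) and 125.4 Ma inside the Cretaceous (145–66); neither of those is wholly between the two dates.
The listed periods lying completely between them are Cryogenian, Ediacaran, Cambrian, Ordovician, Silurian, Devonian, Carboniferous, Permian, Triassic, Jurassic — 10 in all.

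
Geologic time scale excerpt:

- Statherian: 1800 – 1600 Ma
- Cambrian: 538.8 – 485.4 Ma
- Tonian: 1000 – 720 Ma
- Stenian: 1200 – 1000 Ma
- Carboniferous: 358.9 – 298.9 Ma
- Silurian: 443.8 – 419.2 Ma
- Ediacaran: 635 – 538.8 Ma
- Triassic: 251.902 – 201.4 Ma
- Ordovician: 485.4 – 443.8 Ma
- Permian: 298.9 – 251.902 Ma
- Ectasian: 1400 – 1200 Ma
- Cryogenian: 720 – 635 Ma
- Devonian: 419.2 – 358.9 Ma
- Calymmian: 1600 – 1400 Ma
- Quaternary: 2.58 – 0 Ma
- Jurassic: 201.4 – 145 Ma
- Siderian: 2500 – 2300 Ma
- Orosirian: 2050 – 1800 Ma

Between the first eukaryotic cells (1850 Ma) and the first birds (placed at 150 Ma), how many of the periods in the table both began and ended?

14

1850 Ma sits inside the Orosirian (2050–1800) and 150 Ma inside the Jurassic (201.4–145); neither of those is wholly between the two dates.
The listed periods lying completely between them are Statherian, Calymmian, Ectasian, Stenian, Tonian, Cryogenian, Ediacaran, Cambrian, Ordovician, Silurian, Devonian, Carboniferous, Permian, Triassic — 14 in all.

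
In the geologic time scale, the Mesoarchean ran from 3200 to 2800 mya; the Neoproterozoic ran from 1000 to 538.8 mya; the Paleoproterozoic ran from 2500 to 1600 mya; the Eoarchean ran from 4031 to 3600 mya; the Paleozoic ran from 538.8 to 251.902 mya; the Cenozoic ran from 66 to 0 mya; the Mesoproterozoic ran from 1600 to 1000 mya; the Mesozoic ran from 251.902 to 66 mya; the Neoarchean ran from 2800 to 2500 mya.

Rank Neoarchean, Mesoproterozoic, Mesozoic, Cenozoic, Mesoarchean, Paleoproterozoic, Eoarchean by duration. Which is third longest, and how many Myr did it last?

Eoarchean, 431 million years

Durations: Neoarchean 300; Mesoproterozoic 600; Mesozoic 185.902; Cenozoic 66; Mesoarchean 400; Paleoproterozoic 900; Eoarchean 431 Myr.
Sorted longest-first: Paleoproterozoic (900), Mesoproterozoic (600), Eoarchean (431), Mesoarchean (400), Neoarchean (300), Mesozoic (185.902), Cenozoic (66).
The third longest is Eoarchean at 431 Myr.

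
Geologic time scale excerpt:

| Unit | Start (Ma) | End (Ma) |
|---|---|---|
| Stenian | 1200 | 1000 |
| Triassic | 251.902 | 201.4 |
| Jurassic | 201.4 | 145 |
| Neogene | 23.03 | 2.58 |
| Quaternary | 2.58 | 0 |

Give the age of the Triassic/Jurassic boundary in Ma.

The Triassic ends and the Jurassic begins at 201.4 Ma.

201.4 Ma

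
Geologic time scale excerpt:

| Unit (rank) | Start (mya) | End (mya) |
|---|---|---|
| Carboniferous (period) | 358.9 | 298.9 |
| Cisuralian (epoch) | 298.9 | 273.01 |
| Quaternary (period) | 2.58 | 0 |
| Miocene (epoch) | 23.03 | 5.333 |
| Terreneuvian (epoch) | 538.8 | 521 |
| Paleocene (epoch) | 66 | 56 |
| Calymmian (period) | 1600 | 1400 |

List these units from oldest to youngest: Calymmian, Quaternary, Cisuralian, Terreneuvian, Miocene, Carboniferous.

Calymmian, then Terreneuvian, then Carboniferous, then Cisuralian, then Miocene, then Quaternary

The oldest of these is Calymmian (starts 1600 Ma) and the youngest is Quaternary (ends 0 Ma).
In between, by decreasing start age: Terreneuvian (538.8), Carboniferous (358.9), Cisuralian (298.9), Miocene (23.03).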